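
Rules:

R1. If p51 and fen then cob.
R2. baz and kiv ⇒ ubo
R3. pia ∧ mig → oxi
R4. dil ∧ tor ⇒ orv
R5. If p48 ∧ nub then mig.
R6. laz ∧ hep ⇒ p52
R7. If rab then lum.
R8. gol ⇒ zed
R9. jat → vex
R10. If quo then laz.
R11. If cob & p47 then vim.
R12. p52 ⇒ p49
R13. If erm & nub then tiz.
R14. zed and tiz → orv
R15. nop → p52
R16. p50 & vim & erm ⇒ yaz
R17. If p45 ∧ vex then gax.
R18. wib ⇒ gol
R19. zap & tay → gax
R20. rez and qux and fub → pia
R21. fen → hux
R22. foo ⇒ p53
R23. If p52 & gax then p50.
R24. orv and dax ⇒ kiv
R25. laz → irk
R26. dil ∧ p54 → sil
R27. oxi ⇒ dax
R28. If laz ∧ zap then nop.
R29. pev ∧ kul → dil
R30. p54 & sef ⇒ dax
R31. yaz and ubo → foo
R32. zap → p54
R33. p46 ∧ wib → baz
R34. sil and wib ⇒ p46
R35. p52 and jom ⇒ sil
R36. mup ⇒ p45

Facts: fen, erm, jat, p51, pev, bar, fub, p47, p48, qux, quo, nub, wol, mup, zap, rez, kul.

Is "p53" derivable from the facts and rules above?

Forward chaining from the given facts derives: cob, mig, vex, laz, vim, tiz, pia, hux, irk, nop, dil, p54, p45, oxi, p52, gax, p50, sil, dax, p49, yaz.
The only rule concluding p53 is R22, which needs foo; that is never established.

No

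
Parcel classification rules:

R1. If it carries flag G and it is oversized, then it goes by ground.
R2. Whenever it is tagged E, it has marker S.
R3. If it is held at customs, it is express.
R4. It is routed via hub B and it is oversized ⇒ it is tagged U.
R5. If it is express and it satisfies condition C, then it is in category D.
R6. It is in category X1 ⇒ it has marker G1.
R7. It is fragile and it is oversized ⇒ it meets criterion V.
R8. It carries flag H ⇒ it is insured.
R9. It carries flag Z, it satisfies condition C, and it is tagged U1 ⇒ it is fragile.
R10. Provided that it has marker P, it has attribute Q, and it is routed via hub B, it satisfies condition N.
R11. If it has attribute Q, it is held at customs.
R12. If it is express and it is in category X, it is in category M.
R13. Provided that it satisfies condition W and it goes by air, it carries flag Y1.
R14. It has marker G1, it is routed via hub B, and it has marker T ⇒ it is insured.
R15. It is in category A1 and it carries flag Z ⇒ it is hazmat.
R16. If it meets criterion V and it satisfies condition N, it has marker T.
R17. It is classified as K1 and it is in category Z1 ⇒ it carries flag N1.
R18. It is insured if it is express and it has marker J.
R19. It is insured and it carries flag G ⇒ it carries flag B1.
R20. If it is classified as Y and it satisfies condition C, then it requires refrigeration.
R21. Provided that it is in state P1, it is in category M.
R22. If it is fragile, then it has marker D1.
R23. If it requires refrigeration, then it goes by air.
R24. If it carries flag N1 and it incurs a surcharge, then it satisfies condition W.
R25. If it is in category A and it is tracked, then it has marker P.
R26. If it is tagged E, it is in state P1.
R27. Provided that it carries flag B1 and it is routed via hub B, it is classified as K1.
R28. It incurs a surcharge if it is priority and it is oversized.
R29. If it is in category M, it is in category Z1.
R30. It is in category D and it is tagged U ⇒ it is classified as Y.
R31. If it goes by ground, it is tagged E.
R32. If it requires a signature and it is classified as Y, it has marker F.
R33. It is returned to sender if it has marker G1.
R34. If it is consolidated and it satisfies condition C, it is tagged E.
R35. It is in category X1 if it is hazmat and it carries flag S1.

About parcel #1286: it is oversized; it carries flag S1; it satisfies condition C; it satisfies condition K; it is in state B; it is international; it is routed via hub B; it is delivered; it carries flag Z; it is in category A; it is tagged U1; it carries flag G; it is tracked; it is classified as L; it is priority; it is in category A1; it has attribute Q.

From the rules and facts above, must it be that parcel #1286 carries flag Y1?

Yes

By R1 (it carries flag G, it is oversized): it goes by ground.
By R4 (it is routed via hub B, it is oversized): it is tagged U.
By R9 (it carries flag Z, it satisfies condition C, it is tagged U1): it is fragile.
By R11 (it has attribute Q): it is held at customs.
By R15 (it is in category A1, it carries flag Z): it is hazmat.
By R25 (it is in category A, it is tracked): it has marker P.
By R28 (it is priority, it is oversized): it incurs a surcharge.
By R31 (it goes by ground): it is tagged E.
By R35 (it is hazmat, it carries flag S1): it is in category X1.
By R3 (it is held at customs): it is express.
By R5 (it is express, it satisfies condition C): it is in category D.
By R6 (it is in category X1): it has marker G1.
By R7 (it is fragile, it is oversized): it meets criterion V.
By R10 (it has marker P, it has attribute Q, it is routed via hub B): it satisfies condition N.
By R16 (it meets criterion V, it satisfies condition N): it has marker T.
By R26 (it is tagged E): it is in state P1.
By R30 (it is in category D, it is tagged U): it is classified as Y.
By R14 (it has marker G1, it is routed via hub B, it has marker T): it is insured.
By R19 (it is insured, it carries flag G): it carries flag B1.
By R20 (it is classified as Y, it satisfies condition C): it requires refrigeration.
By R21 (it is in state P1): it is in category M.
By R23 (it requires refrigeration): it goes by air.
By R27 (it carries flag B1, it is routed via hub B): it is classified as K1.
By R29 (it is in category M): it is in category Z1.
By R17 (it is classified as K1, it is in category Z1): it carries flag N1.
By R24 (it carries flag N1, it incurs a surcharge): it satisfies condition W.
By R13 (it satisfies condition W, it goes by air): it carries flag Y1.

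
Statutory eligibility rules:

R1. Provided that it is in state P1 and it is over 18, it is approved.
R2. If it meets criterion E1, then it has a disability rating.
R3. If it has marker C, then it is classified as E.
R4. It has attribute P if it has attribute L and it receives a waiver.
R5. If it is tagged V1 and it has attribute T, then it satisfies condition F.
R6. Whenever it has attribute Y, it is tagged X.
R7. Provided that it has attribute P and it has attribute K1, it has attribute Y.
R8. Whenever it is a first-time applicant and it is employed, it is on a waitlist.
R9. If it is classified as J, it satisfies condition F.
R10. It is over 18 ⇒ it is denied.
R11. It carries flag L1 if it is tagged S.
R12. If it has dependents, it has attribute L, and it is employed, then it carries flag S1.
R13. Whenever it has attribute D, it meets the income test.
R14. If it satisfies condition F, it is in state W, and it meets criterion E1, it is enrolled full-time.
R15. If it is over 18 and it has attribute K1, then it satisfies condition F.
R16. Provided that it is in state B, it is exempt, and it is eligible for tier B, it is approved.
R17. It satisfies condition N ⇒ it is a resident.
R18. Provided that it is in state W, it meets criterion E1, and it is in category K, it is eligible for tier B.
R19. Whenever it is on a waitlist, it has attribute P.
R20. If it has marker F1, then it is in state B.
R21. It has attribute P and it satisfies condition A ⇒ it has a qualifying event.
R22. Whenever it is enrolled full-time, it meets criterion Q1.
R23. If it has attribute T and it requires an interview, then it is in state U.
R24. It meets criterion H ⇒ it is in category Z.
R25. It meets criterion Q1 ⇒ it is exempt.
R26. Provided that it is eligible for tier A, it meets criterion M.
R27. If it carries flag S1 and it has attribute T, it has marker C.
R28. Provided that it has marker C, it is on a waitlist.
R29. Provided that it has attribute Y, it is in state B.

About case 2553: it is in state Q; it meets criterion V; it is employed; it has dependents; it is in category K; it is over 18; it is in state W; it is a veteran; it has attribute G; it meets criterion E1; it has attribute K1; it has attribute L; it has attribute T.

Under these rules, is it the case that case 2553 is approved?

By R12 (it has dependents, it has attribute L, it is employed): it carries flag S1.
By R15 (it is over 18, it has attribute K1): it satisfies condition F.
By R18 (it is in state W, it meets criterion E1, it is in category K): it is eligible for tier B.
By R27 (it carries flag S1, it has attribute T): it has marker C.
By R28 (it has marker C): it is on a waitlist.
By R14 (it satisfies condition F, it is in state W, it meets criterion E1): it is enrolled full-time.
By R19 (it is on a waitlist): it has attribute P.
By R22 (it is enrolled full-time): it meets criterion Q1.
By R25 (it meets criterion Q1): it is exempt.
By R7 (it has attribute P, it has attribute K1): it has attribute Y.
By R29 (it has attribute Y): it is in state B.
By R16 (it is in state B, it is exempt, it is eligible for tier B): it is approved.

Yes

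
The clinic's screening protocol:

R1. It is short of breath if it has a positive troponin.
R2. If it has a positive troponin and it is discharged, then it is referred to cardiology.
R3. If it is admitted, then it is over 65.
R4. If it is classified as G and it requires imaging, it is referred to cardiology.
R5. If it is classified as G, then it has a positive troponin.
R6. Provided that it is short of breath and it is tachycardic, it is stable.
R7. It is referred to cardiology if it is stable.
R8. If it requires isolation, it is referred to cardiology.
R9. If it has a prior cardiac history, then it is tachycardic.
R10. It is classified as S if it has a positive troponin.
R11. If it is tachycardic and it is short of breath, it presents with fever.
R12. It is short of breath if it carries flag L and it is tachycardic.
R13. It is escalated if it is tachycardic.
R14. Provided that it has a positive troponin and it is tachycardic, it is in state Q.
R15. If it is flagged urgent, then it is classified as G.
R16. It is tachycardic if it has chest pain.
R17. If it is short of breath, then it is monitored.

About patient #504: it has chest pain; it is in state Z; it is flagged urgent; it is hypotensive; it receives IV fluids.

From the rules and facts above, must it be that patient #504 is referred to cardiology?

Yes

By R15 (it is flagged urgent): it is classified as G.
By R16 (it has chest pain): it is tachycardic.
By R5 (it is classified as G): it has a positive troponin.
By R1 (it has a positive troponin): it is short of breath.
By R6 (it is short of breath, it is tachycardic): it is stable.
By R7 (it is stable): it is referred to cardiology.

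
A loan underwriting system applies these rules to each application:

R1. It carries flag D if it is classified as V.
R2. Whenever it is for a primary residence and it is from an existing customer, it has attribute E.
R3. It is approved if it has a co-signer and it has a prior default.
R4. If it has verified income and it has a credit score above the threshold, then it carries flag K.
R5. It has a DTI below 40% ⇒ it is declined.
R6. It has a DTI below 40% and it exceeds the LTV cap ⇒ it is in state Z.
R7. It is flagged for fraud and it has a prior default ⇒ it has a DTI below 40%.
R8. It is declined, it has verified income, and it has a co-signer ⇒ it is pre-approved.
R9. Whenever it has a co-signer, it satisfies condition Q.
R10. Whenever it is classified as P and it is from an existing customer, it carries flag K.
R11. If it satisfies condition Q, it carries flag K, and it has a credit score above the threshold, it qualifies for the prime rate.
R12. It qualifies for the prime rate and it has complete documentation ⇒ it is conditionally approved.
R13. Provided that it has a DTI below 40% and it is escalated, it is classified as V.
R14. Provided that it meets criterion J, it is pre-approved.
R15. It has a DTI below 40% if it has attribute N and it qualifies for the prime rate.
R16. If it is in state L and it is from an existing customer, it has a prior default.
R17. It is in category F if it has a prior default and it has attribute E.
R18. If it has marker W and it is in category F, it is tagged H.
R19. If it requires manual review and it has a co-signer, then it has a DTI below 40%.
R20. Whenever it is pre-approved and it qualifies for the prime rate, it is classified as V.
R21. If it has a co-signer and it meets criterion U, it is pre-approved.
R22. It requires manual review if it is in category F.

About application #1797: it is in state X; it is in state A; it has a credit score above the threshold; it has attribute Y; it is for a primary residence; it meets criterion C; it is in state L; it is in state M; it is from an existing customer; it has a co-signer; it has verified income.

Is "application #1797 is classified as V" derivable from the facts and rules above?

By R2 (it is for a primary residence, it is from an existing customer): it has attribute E.
By R4 (it has verified income, it has a credit score above the threshold): it carries flag K.
By R9 (it has a co-signer): it satisfies condition Q.
By R11 (it satisfies condition Q, it carries flag K, it has a credit score above the threshold): it qualifies for the prime rate.
By R16 (it is in state L, it is from an existing customer): it has a prior default.
By R17 (it has a prior default, it has attribute E): it is in category F.
By R22 (it is in category F): it requires manual review.
By R19 (it requires manual review, it has a co-signer): it has a DTI below 40%.
By R5 (it has a DTI below 40%): it is declined.
By R8 (it is declined, it has verified income, it has a co-signer): it is pre-approved.
By R20 (it is pre-approved, it qualifies for the prime rate): it is classified as V.

Yes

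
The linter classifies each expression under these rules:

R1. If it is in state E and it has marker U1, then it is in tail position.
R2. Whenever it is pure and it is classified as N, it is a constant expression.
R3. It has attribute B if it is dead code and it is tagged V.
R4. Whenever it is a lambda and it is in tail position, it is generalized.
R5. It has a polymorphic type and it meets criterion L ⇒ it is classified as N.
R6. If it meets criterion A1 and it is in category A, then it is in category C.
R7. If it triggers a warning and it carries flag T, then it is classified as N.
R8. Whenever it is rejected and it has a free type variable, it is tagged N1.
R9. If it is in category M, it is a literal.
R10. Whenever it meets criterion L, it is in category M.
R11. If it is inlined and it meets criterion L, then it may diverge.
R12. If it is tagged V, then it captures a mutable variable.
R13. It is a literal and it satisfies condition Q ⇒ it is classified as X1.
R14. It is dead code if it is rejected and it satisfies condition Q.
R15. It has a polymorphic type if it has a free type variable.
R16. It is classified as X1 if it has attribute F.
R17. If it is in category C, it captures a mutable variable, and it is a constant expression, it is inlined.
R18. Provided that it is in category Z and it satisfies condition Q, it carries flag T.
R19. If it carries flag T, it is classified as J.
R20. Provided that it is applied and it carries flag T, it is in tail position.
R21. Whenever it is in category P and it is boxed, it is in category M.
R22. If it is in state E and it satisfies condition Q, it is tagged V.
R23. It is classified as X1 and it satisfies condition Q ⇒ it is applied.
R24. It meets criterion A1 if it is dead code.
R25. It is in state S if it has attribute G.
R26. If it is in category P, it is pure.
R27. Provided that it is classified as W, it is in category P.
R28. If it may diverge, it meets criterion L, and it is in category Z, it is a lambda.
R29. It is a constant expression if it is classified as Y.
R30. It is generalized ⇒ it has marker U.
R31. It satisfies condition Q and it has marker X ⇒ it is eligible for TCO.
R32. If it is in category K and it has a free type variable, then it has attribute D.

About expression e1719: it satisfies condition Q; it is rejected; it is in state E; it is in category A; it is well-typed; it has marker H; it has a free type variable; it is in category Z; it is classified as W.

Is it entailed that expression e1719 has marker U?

Forward chaining from the given facts derives: is tagged N1, is dead code, has a polymorphic type, carries flag T, is classified as J, is tagged V, meets criterion A1, is in category P, has attribute B, is in category C, captures a mutable variable, is pure.
The only rule concluding "it has marker U" is R30, which needs "it is generalized"; that is never established.

No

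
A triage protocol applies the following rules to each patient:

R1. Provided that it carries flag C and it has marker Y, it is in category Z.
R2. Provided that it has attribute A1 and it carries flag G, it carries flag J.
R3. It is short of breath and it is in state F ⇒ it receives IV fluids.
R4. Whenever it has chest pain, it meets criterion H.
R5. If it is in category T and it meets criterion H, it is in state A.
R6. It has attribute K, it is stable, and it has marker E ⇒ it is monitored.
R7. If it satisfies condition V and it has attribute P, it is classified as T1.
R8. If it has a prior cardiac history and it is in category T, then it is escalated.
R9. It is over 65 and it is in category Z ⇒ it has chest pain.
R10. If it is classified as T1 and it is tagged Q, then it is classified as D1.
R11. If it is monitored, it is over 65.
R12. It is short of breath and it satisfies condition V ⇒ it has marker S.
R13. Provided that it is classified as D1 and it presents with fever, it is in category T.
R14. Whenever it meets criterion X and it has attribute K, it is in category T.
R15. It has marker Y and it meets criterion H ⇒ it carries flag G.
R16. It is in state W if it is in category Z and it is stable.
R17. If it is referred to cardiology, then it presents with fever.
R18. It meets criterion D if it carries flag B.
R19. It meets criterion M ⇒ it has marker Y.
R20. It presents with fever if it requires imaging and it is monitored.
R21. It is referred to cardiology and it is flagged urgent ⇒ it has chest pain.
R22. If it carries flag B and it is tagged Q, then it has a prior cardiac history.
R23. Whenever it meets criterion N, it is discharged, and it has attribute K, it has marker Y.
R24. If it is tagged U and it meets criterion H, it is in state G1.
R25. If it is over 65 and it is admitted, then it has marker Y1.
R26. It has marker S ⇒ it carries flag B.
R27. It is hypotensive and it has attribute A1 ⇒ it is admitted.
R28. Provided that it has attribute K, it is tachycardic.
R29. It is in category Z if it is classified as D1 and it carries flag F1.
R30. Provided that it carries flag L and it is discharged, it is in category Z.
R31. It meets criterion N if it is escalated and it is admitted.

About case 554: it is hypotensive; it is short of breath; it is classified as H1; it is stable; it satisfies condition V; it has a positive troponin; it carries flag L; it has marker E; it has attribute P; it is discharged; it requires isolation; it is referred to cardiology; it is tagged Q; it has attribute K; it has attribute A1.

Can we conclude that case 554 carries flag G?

By R6 (it has attribute K, it is stable, it has marker E): it is monitored.
By R7 (it satisfies condition V, it has attribute P): it is classified as T1.
By R10 (it is classified as T1, it is tagged Q): it is classified as D1.
By R11 (it is monitored): it is over 65.
By R12 (it is short of breath, it satisfies condition V): it has marker S.
By R17 (it is referred to cardiology): it presents with fever.
By R26 (it has marker S): it carries flag B.
By R27 (it is hypotensive, it has attribute A1): it is admitted.
By R30 (it carries flag L, it is discharged): it is in category Z.
By R9 (it is over 65, it is in category Z): it has chest pain.
By R13 (it is classified as D1, it presents with fever): it is in category T.
By R22 (it carries flag B, it is tagged Q): it has a prior cardiac history.
By R4 (it has chest pain): it meets criterion H.
By R8 (it has a prior cardiac history, it is in category T): it is escalated.
By R31 (it is escalated, it is admitted): it meets criterion N.
By R23 (it meets criterion N, it is discharged, it has attribute K): it has marker Y.
By R15 (it has marker Y, it meets criterion H): it carries flag G.

Yes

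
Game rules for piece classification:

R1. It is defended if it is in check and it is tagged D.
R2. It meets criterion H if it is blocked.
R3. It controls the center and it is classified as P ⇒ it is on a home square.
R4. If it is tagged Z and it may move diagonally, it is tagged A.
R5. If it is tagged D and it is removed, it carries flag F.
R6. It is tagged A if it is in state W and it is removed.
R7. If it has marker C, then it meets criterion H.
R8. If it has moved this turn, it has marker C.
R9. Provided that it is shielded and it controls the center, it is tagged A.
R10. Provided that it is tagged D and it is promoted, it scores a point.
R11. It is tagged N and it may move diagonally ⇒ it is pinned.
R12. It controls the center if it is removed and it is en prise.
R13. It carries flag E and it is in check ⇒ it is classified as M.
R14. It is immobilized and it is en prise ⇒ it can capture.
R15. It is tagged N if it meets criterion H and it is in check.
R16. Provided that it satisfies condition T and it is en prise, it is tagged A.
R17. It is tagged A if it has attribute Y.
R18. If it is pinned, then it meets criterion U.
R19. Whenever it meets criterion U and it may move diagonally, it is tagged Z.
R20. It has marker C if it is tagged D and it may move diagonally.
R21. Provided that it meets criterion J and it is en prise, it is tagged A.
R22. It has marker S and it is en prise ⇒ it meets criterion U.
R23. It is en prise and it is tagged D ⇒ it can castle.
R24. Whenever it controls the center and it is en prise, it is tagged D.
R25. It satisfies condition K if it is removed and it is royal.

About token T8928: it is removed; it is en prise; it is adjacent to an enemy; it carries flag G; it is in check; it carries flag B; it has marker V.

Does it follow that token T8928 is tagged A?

Forward chaining from the given facts derives: controls the center, is tagged D, is defended, carries flag F, can castle.
Rules concluding "it is tagged A": R4 needs "it is tagged Z"; R6 needs "it is in state W"; R9 needs "it is shielded"; R16 needs "it satisfies condition T"; R17 needs "it has attribute Y"; R21 needs "it meets criterion J" — none of these are established.

No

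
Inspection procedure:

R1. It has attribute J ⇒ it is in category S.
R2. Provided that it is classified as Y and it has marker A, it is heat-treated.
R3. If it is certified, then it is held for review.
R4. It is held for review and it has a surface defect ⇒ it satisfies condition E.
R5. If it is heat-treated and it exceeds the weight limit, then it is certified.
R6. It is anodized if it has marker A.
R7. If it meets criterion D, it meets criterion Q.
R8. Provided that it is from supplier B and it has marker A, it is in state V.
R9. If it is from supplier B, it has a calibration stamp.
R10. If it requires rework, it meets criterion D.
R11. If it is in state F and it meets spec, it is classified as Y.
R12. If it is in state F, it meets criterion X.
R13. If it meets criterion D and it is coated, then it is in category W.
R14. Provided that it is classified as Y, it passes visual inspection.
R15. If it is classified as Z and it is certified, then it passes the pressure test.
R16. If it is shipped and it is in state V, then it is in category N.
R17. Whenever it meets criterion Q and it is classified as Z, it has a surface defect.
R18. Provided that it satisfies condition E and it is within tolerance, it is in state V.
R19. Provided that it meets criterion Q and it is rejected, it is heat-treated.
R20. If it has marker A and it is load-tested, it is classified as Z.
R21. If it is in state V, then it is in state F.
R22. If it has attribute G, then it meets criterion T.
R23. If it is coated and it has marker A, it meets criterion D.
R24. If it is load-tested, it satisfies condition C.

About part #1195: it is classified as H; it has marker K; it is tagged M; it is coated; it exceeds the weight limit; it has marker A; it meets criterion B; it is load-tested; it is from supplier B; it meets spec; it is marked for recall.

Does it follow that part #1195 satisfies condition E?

Yes

By R8 (it is from supplier B, it has marker A): it is in state V.
By R20 (it has marker A, it is load-tested): it is classified as Z.
By R21 (it is in state V): it is in state F.
By R23 (it is coated, it has marker A): it meets criterion D.
By R7 (it meets criterion D): it meets criterion Q.
By R11 (it is in state F, it meets spec): it is classified as Y.
By R17 (it meets criterion Q, it is classified as Z): it has a surface defect.
By R2 (it is classified as Y, it has marker A): it is heat-treated.
By R5 (it is heat-treated, it exceeds the weight limit): it is certified.
By R3 (it is certified): it is held for review.
By R4 (it is held for review, it has a surface defect): it satisfies condition E.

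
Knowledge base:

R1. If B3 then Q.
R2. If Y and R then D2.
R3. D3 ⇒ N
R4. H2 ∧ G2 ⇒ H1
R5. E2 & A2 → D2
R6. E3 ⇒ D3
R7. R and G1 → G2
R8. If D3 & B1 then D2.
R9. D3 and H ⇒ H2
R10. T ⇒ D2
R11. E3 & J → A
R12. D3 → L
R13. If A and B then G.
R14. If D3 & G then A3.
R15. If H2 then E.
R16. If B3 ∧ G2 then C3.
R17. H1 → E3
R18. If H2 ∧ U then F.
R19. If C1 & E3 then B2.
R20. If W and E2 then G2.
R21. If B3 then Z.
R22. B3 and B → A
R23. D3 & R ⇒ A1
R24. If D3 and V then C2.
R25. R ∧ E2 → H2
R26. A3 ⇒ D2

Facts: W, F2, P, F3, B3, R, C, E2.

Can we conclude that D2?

Forward chaining from the given facts derives: Q, G2, Z, H2, H1, E, C3, E3, D3, L, A1, N.
Rules concluding D2: R2 needs Y; R5 needs A2; R8 needs B1; R10 needs T; R26 needs A3 — none of these are established.

No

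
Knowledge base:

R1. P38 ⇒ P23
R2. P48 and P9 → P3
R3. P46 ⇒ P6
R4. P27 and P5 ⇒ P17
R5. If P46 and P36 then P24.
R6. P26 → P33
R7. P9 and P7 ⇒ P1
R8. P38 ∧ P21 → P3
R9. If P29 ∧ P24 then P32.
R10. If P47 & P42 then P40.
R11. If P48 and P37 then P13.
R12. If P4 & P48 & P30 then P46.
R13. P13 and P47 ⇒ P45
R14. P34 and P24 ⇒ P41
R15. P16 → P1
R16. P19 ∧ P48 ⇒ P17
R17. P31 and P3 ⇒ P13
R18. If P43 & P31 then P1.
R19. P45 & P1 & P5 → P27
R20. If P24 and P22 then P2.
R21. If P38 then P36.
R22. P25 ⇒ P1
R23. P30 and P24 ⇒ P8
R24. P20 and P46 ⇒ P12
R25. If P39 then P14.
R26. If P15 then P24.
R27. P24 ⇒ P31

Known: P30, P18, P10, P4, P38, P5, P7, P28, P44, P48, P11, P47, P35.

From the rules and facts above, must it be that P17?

Forward chaining from the given facts derives: P23, P46, P36, P6, P24, P8, P31.
Rules concluding P17: R4 needs P27; R16 needs P19 — none of these are established.

No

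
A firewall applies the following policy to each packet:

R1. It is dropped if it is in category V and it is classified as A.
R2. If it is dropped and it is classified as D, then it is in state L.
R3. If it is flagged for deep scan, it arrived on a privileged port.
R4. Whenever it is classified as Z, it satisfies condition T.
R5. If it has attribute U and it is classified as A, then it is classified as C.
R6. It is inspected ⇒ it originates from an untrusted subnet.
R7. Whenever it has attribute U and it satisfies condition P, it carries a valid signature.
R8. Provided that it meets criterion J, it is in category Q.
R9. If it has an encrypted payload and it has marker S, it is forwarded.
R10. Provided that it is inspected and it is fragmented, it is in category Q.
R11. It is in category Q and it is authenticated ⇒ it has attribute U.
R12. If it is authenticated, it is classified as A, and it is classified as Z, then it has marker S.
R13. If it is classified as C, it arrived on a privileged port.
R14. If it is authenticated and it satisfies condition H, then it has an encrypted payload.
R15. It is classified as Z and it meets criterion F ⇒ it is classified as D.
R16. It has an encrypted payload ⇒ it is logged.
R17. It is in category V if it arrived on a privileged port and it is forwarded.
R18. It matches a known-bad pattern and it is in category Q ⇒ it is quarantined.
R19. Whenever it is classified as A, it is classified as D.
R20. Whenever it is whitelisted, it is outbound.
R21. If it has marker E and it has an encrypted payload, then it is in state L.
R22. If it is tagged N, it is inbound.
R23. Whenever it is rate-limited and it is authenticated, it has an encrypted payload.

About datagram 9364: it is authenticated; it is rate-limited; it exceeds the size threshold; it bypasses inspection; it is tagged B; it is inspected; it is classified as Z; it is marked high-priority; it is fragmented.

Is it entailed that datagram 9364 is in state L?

Forward chaining from the given facts derives: satisfies condition T, originates from an untrusted subnet, is in category Q, has attribute U, has an encrypted payload, is logged.
Rules concluding "it is in state L": R2 needs "it is dropped"; R21 needs "it has marker E" — none of these are established.

No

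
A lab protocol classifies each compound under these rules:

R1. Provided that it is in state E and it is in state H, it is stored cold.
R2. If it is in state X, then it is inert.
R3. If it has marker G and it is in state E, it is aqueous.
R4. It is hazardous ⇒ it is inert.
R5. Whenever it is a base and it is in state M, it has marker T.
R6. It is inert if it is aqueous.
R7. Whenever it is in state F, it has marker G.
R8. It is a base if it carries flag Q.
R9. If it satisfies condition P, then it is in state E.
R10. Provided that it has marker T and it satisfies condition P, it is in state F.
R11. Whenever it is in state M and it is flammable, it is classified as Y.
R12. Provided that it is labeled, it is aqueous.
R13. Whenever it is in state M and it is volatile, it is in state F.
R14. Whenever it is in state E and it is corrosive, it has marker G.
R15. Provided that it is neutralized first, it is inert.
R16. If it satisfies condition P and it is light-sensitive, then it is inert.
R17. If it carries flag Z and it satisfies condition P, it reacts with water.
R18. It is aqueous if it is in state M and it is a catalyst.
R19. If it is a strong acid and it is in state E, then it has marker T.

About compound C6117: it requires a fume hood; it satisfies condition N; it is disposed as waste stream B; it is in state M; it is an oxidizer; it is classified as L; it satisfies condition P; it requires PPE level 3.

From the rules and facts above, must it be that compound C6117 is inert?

Forward chaining from the given facts derives: is in state E.
Rules concluding "it is inert": R2 needs "it is in state X"; R4 needs "it is hazardous"; R6 needs "it is aqueous"; R15 needs "it is neutralized first"; R16 needs "it is light-sensitive" — none of these are established.

No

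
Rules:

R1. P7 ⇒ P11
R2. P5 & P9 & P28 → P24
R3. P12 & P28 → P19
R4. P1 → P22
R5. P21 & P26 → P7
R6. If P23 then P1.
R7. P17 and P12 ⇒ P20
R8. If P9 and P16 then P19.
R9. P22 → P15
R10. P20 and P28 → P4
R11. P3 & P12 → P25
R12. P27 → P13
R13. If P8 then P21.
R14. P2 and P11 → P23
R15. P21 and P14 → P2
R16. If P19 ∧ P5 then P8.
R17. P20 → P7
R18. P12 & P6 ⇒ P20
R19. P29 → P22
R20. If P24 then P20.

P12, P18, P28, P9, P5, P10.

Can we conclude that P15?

Forward chaining from the given facts derives: P24, P19, P8, P20, P4, P21, P7, P11.
The only rule concluding P15 is R9, which needs P22; that is never established.

No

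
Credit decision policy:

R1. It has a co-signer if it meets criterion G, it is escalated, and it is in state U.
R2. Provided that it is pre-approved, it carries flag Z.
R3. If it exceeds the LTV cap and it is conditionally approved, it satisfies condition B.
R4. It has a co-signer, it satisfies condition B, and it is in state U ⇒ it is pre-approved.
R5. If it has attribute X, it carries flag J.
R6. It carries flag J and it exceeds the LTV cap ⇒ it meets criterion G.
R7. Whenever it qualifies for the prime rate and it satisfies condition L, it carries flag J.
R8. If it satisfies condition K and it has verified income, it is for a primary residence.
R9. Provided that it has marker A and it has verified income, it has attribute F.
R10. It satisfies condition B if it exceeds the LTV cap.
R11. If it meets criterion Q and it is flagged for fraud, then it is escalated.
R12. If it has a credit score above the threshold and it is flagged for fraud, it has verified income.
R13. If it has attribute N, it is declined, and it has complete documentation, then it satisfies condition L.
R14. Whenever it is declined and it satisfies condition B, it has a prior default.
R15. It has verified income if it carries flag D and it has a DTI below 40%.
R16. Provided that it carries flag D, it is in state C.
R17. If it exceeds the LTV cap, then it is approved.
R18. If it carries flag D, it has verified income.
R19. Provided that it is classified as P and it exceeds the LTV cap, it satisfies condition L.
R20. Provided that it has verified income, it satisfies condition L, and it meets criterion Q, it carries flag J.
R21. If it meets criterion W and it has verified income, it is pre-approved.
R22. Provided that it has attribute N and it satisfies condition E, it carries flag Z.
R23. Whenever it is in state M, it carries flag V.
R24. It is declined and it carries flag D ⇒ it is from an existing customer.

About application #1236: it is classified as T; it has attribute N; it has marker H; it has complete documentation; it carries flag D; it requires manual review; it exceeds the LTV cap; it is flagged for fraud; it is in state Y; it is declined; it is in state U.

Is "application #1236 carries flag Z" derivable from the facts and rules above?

Forward chaining from the given facts derives: satisfies condition B, satisfies condition L, has a prior default, is in state C, is approved, has verified income, is from an existing customer.
Rules concluding "it carries flag Z": R2 needs "it is pre-approved"; R22 needs "it satisfies condition E" — none of these are established.

No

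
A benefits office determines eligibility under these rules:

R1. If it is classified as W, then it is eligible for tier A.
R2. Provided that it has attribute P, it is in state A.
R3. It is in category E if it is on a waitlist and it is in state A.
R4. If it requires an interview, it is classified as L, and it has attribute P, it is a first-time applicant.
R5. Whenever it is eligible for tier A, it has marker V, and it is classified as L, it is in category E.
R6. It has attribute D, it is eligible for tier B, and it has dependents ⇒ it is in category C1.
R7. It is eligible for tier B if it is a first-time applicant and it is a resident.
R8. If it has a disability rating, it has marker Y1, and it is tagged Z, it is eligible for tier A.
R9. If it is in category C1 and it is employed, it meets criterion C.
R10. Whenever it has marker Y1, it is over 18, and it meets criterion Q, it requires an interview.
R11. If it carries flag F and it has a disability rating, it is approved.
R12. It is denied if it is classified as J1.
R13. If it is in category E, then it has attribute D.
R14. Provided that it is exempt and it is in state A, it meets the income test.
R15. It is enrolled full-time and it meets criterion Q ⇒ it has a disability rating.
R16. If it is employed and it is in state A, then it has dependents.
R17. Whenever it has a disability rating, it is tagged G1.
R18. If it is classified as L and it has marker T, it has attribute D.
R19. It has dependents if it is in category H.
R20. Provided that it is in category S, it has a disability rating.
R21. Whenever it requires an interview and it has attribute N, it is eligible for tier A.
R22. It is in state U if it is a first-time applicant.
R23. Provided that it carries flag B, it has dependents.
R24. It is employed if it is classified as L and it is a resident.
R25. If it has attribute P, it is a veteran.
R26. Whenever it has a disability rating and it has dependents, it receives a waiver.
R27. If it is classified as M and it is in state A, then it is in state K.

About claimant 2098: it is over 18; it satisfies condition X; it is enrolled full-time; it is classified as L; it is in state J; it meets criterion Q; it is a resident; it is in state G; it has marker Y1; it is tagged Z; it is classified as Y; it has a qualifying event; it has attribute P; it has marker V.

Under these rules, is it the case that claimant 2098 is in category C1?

Yes

By R2 (it has attribute P): it is in state A.
By R10 (it has marker Y1, it is over 18, it meets criterion Q): it requires an interview.
By R15 (it is enrolled full-time, it meets criterion Q): it has a disability rating.
By R24 (it is classified as L, it is a resident): it is employed.
By R4 (it requires an interview, it is classified as L, it has attribute P): it is a first-time applicant.
By R7 (it is a first-time applicant, it is a resident): it is eligible for tier B.
By R8 (it has a disability rating, it has marker Y1, it is tagged Z): it is eligible for tier A.
By R16 (it is employed, it is in state A): it has dependents.
By R5 (it is eligible for tier A, it has marker V, it is classified as L): it is in category E.
By R13 (it is in category E): it has attribute D.
By R6 (it has attribute D, it is eligible for tier B, it has dependents): it is in category C1.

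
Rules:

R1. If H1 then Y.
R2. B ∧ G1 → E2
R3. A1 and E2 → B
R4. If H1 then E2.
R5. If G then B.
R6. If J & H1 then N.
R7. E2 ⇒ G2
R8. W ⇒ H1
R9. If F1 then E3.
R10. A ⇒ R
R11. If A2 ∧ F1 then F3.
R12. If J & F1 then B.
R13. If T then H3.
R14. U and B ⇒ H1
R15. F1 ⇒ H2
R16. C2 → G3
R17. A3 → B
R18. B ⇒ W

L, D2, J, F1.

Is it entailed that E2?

Yes

B  (by R12: J, F1)
W  (by R18: B)
H1  (by R8: W)
E2  (by R4: H1)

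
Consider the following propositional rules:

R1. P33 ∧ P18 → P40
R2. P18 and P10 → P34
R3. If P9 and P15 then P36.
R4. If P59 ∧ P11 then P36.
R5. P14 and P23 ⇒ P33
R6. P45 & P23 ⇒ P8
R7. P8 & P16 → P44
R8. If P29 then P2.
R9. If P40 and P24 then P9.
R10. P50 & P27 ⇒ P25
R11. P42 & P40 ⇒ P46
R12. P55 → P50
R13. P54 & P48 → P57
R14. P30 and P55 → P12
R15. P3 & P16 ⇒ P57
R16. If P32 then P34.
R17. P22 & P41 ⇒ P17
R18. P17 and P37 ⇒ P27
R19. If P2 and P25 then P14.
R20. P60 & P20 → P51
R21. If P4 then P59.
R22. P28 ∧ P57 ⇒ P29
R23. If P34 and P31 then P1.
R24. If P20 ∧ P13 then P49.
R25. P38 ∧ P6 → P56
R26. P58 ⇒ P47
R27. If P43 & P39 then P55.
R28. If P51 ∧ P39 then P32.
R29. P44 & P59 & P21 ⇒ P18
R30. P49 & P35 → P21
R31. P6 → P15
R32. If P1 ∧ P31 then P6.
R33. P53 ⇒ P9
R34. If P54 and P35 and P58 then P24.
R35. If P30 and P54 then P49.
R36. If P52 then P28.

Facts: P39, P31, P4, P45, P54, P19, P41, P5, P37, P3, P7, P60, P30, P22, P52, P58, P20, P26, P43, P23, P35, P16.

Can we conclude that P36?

P8  (by R6: P45, P23)
P44  (by R7: P8, P16)
P57  (by R15: P3, P16)
P17  (by R17: P22, P41)
P27  (by R18: P17, P37)
P51  (by R20: P60, P20)
P59  (by R21: P4)
P55  (by R27: P43, P39)
P32  (by R28: P51, P39)
P24  (by R34: P54, P35, P58)
P49  (by R35: P30, P54)
P28  (by R36: P52)
P50  (by R12: P55)
P34  (by R16: P32)
P29  (by R22: P28, P57)
P1  (by R23: P34, P31)
P21  (by R30: P49, P35)
P6  (by R32: P1, P31)
P2  (by R8: P29)
P25  (by R10: P50, P27)
P14  (by R19: P2, P25)
P18  (by R29: P44, P59, P21)
P15  (by R31: P6)
P33  (by R5: P14, P23)
P40  (by R1: P33, P18)
P9  (by R9: P40, P24)
P36  (by R3: P9, P15)

Yes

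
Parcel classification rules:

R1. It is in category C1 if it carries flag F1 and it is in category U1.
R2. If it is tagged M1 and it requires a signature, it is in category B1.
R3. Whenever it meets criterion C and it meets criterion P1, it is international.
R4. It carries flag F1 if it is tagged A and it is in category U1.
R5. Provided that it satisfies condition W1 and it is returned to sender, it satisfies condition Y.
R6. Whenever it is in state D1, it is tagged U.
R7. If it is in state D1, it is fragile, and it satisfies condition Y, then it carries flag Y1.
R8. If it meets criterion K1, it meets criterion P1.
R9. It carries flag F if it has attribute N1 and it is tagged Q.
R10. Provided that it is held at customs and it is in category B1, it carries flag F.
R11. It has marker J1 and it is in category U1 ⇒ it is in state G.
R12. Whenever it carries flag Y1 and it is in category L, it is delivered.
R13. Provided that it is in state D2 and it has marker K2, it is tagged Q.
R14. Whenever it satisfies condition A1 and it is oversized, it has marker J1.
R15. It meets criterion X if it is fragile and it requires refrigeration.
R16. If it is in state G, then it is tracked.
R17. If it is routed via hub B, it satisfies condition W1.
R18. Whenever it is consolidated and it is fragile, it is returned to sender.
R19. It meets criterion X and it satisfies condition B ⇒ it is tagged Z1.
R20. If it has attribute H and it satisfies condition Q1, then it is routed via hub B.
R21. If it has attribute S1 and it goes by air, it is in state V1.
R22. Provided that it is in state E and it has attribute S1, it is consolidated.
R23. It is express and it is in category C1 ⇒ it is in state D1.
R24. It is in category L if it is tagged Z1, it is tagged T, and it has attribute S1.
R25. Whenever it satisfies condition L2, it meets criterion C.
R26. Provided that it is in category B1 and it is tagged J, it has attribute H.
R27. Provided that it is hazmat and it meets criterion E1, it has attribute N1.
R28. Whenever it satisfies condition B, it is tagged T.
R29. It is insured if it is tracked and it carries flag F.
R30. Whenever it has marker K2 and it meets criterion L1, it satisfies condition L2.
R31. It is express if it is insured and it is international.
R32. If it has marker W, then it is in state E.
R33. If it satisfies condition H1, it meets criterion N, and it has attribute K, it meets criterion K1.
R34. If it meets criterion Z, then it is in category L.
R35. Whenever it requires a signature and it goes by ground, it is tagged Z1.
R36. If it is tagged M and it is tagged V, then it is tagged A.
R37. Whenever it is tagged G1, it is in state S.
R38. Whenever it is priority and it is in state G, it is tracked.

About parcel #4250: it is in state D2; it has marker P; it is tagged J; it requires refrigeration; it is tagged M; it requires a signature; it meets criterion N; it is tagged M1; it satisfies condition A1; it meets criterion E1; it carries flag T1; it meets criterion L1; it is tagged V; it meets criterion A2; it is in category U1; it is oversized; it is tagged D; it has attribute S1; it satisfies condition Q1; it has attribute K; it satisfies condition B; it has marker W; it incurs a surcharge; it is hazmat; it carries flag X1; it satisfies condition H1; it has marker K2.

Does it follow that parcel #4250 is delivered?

No

Forward chaining from the given facts derives: is in category B1, is tagged Q, has marker J1, has attribute H, has attribute N1, is tagged T, satisfies condition L2, is in state E, meets criterion K1, is tagged A, carries flag F1, meets criterion P1, carries flag F, is in state G, is tracked, is routed via hub B, is consolidated, meets criterion C, is insured, is in category C1, is international, satisfies condition W1, is express, is in state D1, is tagged U.
The only rule concluding "it is delivered" is R12, which needs "it carries flag Y1"; that is never established.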